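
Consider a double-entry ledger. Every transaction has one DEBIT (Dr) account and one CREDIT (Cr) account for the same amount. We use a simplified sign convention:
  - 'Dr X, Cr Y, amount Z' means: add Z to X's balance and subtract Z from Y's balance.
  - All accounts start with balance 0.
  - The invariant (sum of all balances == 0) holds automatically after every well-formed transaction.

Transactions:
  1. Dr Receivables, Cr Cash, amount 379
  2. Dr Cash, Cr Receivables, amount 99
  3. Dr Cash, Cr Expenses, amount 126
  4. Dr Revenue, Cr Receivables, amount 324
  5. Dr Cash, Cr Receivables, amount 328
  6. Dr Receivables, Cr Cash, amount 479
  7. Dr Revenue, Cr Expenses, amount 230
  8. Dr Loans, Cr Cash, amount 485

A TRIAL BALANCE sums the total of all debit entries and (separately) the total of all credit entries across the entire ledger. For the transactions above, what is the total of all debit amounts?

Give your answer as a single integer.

Answer: 2450

Derivation:
Txn 1: debit+=379
Txn 2: debit+=99
Txn 3: debit+=126
Txn 4: debit+=324
Txn 5: debit+=328
Txn 6: debit+=479
Txn 7: debit+=230
Txn 8: debit+=485
Total debits = 2450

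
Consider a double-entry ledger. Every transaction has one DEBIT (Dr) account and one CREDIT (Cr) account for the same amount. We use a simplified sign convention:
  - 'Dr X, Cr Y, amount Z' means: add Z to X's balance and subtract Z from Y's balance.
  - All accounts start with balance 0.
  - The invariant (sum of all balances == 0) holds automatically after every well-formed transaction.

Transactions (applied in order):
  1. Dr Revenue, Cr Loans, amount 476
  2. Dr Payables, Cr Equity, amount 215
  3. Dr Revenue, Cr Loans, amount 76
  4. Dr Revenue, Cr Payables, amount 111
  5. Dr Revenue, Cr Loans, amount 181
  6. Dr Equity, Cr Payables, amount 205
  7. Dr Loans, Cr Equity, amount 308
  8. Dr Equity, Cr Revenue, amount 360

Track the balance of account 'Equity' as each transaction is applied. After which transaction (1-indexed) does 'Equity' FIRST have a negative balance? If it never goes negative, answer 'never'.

Answer: 2

Derivation:
After txn 1: Equity=0
After txn 2: Equity=-215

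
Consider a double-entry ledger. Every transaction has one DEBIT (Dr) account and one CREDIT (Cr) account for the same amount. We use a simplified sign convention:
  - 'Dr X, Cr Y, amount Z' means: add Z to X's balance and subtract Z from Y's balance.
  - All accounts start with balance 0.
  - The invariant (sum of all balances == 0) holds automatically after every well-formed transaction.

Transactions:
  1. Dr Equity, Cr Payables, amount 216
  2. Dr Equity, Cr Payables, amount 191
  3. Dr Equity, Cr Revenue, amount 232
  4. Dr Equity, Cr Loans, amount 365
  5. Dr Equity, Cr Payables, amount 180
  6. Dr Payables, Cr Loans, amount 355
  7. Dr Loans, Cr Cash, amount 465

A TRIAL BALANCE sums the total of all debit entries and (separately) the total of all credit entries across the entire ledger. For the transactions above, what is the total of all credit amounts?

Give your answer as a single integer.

Answer: 2004

Derivation:
Txn 1: credit+=216
Txn 2: credit+=191
Txn 3: credit+=232
Txn 4: credit+=365
Txn 5: credit+=180
Txn 6: credit+=355
Txn 7: credit+=465
Total credits = 2004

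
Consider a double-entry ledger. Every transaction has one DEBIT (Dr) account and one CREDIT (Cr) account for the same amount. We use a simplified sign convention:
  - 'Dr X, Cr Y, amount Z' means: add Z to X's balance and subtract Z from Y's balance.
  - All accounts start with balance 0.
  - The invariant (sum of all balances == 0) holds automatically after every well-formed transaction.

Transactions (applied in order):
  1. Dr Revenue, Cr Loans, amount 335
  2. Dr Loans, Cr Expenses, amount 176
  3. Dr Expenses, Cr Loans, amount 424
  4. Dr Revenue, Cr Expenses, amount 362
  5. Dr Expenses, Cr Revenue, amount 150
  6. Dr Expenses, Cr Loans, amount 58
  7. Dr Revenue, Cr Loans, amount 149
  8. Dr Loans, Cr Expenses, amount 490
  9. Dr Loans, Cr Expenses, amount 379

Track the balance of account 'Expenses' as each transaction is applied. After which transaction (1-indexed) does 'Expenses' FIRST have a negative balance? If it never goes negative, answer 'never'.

After txn 1: Expenses=0
After txn 2: Expenses=-176

Answer: 2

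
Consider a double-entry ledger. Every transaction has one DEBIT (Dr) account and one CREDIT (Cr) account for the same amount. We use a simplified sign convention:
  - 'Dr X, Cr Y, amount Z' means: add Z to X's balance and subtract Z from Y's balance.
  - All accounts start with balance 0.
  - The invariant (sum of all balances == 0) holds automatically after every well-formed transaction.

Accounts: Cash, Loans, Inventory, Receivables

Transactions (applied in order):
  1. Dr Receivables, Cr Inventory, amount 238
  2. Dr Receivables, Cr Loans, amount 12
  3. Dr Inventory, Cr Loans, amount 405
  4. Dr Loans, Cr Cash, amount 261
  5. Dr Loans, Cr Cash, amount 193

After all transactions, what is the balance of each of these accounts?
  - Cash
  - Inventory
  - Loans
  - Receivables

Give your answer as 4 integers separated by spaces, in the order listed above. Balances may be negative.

Answer: -454 167 37 250

Derivation:
After txn 1 (Dr Receivables, Cr Inventory, amount 238): Inventory=-238 Receivables=238
After txn 2 (Dr Receivables, Cr Loans, amount 12): Inventory=-238 Loans=-12 Receivables=250
After txn 3 (Dr Inventory, Cr Loans, amount 405): Inventory=167 Loans=-417 Receivables=250
After txn 4 (Dr Loans, Cr Cash, amount 261): Cash=-261 Inventory=167 Loans=-156 Receivables=250
After txn 5 (Dr Loans, Cr Cash, amount 193): Cash=-454 Inventory=167 Loans=37 Receivables=250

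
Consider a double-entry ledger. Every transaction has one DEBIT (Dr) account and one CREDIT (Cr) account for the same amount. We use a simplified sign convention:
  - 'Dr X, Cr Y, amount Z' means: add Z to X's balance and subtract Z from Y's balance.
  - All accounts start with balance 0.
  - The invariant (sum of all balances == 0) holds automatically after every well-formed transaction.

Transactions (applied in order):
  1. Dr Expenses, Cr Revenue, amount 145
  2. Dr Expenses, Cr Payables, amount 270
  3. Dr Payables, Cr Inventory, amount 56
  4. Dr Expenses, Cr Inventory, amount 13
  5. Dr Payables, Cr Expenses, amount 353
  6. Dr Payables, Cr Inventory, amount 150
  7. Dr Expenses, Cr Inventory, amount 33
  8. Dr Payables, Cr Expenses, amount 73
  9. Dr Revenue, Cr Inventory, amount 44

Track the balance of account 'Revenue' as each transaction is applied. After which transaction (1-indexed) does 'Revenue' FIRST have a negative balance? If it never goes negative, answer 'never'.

Answer: 1

Derivation:
After txn 1: Revenue=-145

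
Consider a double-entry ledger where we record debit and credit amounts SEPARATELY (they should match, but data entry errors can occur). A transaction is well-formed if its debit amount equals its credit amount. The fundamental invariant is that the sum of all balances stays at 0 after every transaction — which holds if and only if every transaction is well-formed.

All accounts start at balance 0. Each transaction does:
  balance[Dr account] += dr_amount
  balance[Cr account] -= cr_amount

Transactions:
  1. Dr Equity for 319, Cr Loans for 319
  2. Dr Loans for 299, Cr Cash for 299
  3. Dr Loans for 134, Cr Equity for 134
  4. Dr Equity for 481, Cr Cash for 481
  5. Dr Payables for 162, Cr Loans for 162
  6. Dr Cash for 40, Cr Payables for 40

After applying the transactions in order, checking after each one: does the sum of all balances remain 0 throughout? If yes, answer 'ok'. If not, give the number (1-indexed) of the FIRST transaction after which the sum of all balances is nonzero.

After txn 1: dr=319 cr=319 sum_balances=0
After txn 2: dr=299 cr=299 sum_balances=0
After txn 3: dr=134 cr=134 sum_balances=0
After txn 4: dr=481 cr=481 sum_balances=0
After txn 5: dr=162 cr=162 sum_balances=0
After txn 6: dr=40 cr=40 sum_balances=0

Answer: ok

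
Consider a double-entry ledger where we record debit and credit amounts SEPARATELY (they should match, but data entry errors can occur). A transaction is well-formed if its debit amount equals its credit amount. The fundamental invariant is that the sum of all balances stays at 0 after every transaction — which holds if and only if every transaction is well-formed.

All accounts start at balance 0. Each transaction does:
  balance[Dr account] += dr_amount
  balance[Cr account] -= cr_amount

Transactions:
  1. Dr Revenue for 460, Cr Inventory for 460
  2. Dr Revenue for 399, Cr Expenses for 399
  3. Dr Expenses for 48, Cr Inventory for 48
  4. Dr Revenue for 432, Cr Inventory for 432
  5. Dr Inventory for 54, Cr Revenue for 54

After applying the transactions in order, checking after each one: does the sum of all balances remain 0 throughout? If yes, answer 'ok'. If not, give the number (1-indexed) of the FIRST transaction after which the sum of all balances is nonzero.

Answer: ok

Derivation:
After txn 1: dr=460 cr=460 sum_balances=0
After txn 2: dr=399 cr=399 sum_balances=0
After txn 3: dr=48 cr=48 sum_balances=0
After txn 4: dr=432 cr=432 sum_balances=0
After txn 5: dr=54 cr=54 sum_balances=0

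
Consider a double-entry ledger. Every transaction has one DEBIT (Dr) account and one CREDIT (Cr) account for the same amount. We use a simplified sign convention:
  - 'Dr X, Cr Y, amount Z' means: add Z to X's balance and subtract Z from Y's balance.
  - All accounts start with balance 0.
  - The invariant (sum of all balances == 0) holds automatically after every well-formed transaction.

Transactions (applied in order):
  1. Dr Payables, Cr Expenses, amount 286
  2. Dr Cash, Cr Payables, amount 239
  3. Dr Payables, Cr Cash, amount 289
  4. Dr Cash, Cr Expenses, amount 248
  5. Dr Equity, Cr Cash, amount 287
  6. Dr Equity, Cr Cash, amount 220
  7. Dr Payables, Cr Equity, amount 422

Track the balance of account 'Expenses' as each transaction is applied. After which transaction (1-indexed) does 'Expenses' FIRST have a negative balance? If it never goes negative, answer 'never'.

Answer: 1

Derivation:
After txn 1: Expenses=-286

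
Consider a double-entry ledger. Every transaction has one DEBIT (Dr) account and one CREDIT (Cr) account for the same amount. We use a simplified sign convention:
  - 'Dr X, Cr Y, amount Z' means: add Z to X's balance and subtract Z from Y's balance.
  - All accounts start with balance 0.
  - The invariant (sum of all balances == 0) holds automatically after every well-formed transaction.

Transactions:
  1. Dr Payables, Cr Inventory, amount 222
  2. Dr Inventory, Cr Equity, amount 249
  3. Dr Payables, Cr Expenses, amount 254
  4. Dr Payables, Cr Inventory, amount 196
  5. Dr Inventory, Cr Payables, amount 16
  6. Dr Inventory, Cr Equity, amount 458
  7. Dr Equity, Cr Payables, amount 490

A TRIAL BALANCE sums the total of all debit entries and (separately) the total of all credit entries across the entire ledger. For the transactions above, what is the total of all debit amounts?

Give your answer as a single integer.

Answer: 1885

Derivation:
Txn 1: debit+=222
Txn 2: debit+=249
Txn 3: debit+=254
Txn 4: debit+=196
Txn 5: debit+=16
Txn 6: debit+=458
Txn 7: debit+=490
Total debits = 1885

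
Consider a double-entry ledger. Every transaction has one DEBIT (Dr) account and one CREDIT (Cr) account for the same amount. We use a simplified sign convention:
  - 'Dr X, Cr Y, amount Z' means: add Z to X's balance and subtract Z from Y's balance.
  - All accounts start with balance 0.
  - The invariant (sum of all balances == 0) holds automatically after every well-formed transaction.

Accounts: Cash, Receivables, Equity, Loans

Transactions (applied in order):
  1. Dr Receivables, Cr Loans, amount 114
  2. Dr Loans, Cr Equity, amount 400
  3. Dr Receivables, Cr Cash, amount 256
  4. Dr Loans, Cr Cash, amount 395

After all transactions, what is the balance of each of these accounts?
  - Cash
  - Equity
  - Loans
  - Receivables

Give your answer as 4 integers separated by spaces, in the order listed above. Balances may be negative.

After txn 1 (Dr Receivables, Cr Loans, amount 114): Loans=-114 Receivables=114
After txn 2 (Dr Loans, Cr Equity, amount 400): Equity=-400 Loans=286 Receivables=114
After txn 3 (Dr Receivables, Cr Cash, amount 256): Cash=-256 Equity=-400 Loans=286 Receivables=370
After txn 4 (Dr Loans, Cr Cash, amount 395): Cash=-651 Equity=-400 Loans=681 Receivables=370

Answer: -651 -400 681 370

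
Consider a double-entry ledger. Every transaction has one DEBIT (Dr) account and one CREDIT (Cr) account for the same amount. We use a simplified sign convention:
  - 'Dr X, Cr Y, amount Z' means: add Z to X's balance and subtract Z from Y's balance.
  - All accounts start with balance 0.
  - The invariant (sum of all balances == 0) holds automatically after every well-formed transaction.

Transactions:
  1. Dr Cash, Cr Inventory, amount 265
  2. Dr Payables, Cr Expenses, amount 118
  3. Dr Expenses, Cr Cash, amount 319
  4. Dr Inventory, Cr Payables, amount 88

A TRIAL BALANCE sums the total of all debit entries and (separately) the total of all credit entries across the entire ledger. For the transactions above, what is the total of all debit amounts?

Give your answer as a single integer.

Answer: 790

Derivation:
Txn 1: debit+=265
Txn 2: debit+=118
Txn 3: debit+=319
Txn 4: debit+=88
Total debits = 790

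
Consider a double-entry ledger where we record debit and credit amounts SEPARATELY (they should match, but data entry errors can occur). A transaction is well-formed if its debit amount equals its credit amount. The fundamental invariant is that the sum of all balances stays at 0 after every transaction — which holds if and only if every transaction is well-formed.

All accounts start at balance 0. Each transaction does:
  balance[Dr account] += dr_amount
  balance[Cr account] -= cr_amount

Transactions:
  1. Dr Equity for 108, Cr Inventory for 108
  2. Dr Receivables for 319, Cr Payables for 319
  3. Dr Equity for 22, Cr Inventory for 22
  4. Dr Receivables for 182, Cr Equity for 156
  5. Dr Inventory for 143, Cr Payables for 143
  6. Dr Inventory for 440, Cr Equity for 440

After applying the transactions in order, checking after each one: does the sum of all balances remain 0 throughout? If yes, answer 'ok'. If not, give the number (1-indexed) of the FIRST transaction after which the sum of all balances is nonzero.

After txn 1: dr=108 cr=108 sum_balances=0
After txn 2: dr=319 cr=319 sum_balances=0
After txn 3: dr=22 cr=22 sum_balances=0
After txn 4: dr=182 cr=156 sum_balances=26
After txn 5: dr=143 cr=143 sum_balances=26
After txn 6: dr=440 cr=440 sum_balances=26

Answer: 4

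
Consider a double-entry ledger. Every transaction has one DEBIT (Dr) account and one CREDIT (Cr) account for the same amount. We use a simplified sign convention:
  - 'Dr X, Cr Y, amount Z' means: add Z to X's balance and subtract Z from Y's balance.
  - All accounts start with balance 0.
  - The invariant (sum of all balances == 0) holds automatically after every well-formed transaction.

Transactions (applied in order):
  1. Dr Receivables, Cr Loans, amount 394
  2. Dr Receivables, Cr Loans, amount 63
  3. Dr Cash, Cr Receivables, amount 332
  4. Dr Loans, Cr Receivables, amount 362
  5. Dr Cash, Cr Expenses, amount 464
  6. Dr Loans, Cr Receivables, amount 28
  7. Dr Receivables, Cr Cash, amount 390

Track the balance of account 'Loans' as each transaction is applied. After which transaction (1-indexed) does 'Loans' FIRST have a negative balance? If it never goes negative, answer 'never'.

Answer: 1

Derivation:
After txn 1: Loans=-394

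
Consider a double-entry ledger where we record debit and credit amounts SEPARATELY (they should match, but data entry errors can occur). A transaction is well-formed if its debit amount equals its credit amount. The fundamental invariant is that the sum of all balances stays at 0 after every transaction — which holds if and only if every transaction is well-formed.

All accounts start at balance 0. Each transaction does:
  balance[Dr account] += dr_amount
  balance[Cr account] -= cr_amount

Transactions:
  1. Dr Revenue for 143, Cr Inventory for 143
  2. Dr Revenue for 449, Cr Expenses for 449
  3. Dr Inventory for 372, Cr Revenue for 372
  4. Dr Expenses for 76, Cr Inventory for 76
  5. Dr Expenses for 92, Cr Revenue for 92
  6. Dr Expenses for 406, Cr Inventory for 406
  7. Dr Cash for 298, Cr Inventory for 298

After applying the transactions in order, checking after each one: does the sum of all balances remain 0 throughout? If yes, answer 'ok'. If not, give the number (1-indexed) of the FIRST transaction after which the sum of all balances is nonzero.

Answer: ok

Derivation:
After txn 1: dr=143 cr=143 sum_balances=0
After txn 2: dr=449 cr=449 sum_balances=0
After txn 3: dr=372 cr=372 sum_balances=0
After txn 4: dr=76 cr=76 sum_balances=0
After txn 5: dr=92 cr=92 sum_balances=0
After txn 6: dr=406 cr=406 sum_balances=0
After txn 7: dr=298 cr=298 sum_balances=0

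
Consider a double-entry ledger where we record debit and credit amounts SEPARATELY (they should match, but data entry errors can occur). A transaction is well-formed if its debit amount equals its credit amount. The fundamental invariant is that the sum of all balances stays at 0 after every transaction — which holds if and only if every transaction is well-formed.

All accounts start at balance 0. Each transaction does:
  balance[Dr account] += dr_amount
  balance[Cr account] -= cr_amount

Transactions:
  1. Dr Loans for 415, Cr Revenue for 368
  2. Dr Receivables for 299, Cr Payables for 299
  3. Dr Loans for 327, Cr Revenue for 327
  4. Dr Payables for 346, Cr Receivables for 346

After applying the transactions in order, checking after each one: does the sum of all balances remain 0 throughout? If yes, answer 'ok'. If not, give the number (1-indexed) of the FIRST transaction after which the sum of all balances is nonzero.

After txn 1: dr=415 cr=368 sum_balances=47
After txn 2: dr=299 cr=299 sum_balances=47
After txn 3: dr=327 cr=327 sum_balances=47
After txn 4: dr=346 cr=346 sum_balances=47

Answer: 1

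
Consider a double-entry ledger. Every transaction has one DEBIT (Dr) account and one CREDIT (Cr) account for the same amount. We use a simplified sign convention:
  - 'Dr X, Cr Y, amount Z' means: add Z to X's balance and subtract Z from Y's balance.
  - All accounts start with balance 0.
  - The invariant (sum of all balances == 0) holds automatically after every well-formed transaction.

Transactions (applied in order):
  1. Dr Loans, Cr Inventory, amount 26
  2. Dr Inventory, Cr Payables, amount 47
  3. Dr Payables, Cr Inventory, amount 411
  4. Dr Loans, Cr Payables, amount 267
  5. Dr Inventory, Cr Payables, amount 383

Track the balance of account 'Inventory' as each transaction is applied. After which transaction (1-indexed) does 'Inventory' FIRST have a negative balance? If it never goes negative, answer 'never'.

After txn 1: Inventory=-26

Answer: 1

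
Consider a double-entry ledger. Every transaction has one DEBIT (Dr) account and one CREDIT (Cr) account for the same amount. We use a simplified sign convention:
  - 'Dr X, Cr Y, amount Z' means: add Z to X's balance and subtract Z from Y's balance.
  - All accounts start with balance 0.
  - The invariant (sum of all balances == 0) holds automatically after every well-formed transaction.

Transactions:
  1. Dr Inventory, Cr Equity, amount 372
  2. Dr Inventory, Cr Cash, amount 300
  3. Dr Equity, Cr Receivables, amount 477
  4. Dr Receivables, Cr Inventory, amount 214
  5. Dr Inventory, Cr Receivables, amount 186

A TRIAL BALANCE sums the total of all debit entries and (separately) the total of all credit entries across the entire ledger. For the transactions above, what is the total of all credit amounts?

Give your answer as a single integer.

Answer: 1549

Derivation:
Txn 1: credit+=372
Txn 2: credit+=300
Txn 3: credit+=477
Txn 4: credit+=214
Txn 5: credit+=186
Total credits = 1549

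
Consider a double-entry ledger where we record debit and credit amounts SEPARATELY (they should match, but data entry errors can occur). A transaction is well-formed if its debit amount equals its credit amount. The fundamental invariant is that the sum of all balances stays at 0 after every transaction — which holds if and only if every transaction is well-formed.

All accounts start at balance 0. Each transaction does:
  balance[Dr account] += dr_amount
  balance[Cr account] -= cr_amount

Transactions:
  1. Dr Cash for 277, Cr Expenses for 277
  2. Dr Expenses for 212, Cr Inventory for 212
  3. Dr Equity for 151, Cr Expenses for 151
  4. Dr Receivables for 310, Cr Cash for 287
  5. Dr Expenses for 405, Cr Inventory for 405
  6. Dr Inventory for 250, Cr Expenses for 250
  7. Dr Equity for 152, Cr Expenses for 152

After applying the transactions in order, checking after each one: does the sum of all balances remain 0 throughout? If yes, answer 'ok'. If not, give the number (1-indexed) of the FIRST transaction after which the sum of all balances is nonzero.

Answer: 4

Derivation:
After txn 1: dr=277 cr=277 sum_balances=0
After txn 2: dr=212 cr=212 sum_balances=0
After txn 3: dr=151 cr=151 sum_balances=0
After txn 4: dr=310 cr=287 sum_balances=23
After txn 5: dr=405 cr=405 sum_balances=23
After txn 6: dr=250 cr=250 sum_balances=23
After txn 7: dr=152 cr=152 sum_balances=23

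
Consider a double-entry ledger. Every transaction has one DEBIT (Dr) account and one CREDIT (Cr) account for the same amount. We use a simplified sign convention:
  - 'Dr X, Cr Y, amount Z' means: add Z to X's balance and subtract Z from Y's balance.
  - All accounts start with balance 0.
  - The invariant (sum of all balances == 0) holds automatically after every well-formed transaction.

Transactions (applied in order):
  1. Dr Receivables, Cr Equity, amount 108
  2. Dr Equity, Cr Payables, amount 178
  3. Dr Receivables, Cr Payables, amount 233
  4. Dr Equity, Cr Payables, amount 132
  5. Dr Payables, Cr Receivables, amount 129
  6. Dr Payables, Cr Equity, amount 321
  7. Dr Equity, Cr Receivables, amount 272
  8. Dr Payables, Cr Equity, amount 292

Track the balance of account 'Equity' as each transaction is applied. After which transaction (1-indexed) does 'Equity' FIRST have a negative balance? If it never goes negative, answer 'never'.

After txn 1: Equity=-108

Answer: 1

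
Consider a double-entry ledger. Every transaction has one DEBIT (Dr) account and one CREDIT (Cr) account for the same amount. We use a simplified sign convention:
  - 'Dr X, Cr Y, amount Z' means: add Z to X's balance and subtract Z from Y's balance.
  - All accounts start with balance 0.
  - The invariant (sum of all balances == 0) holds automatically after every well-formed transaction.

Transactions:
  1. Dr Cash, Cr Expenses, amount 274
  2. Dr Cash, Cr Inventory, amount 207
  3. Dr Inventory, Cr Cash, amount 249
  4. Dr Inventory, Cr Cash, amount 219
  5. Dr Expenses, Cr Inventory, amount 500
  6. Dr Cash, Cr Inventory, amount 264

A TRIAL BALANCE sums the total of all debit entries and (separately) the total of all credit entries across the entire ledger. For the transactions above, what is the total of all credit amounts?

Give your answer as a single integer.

Txn 1: credit+=274
Txn 2: credit+=207
Txn 3: credit+=249
Txn 4: credit+=219
Txn 5: credit+=500
Txn 6: credit+=264
Total credits = 1713

Answer: 1713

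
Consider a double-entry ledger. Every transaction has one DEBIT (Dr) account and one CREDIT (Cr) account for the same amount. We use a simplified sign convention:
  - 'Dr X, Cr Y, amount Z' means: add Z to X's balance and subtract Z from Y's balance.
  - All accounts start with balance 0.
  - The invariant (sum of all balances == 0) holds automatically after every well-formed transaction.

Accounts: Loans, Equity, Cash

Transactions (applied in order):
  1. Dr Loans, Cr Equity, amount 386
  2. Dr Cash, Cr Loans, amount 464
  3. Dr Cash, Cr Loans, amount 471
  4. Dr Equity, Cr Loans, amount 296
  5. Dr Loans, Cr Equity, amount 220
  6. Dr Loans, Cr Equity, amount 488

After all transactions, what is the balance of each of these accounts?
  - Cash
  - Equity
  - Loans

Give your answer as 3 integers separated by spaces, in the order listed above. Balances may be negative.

Answer: 935 -798 -137

Derivation:
After txn 1 (Dr Loans, Cr Equity, amount 386): Equity=-386 Loans=386
After txn 2 (Dr Cash, Cr Loans, amount 464): Cash=464 Equity=-386 Loans=-78
After txn 3 (Dr Cash, Cr Loans, amount 471): Cash=935 Equity=-386 Loans=-549
After txn 4 (Dr Equity, Cr Loans, amount 296): Cash=935 Equity=-90 Loans=-845
After txn 5 (Dr Loans, Cr Equity, amount 220): Cash=935 Equity=-310 Loans=-625
After txn 6 (Dr Loans, Cr Equity, amount 488): Cash=935 Equity=-798 Loans=-137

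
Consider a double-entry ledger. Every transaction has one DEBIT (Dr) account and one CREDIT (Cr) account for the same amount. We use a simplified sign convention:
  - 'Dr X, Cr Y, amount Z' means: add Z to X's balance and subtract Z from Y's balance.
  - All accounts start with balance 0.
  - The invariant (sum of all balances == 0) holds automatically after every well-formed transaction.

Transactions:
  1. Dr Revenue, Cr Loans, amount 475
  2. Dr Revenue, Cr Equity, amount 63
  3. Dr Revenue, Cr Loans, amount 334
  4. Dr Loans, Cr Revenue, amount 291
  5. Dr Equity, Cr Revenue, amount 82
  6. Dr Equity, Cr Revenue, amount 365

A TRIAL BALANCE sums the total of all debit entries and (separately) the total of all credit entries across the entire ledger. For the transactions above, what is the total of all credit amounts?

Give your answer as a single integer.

Answer: 1610

Derivation:
Txn 1: credit+=475
Txn 2: credit+=63
Txn 3: credit+=334
Txn 4: credit+=291
Txn 5: credit+=82
Txn 6: credit+=365
Total credits = 1610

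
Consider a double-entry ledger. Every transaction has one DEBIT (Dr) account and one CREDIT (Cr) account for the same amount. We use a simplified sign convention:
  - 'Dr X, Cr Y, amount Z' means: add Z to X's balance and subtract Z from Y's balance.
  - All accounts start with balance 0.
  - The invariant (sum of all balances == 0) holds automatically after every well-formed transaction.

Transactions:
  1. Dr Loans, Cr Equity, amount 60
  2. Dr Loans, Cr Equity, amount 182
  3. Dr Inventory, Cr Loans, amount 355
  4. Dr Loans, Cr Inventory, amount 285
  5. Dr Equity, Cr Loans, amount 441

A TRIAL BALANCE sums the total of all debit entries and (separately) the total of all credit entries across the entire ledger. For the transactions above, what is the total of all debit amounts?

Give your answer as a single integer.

Txn 1: debit+=60
Txn 2: debit+=182
Txn 3: debit+=355
Txn 4: debit+=285
Txn 5: debit+=441
Total debits = 1323

Answer: 1323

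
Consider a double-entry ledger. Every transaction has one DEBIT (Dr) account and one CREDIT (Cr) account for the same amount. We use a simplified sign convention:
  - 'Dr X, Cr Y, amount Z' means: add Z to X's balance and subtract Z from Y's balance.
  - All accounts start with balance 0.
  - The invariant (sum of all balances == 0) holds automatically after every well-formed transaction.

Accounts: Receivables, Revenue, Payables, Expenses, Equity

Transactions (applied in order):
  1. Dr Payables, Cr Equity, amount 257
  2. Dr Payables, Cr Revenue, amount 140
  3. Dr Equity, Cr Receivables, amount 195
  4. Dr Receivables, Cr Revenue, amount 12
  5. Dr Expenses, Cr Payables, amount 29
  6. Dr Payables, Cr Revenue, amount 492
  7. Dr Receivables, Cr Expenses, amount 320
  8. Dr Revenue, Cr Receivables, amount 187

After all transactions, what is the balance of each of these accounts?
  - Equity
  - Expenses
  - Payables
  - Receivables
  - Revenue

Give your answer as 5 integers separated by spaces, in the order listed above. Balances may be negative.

Answer: -62 -291 860 -50 -457

Derivation:
After txn 1 (Dr Payables, Cr Equity, amount 257): Equity=-257 Payables=257
After txn 2 (Dr Payables, Cr Revenue, amount 140): Equity=-257 Payables=397 Revenue=-140
After txn 3 (Dr Equity, Cr Receivables, amount 195): Equity=-62 Payables=397 Receivables=-195 Revenue=-140
After txn 4 (Dr Receivables, Cr Revenue, amount 12): Equity=-62 Payables=397 Receivables=-183 Revenue=-152
After txn 5 (Dr Expenses, Cr Payables, amount 29): Equity=-62 Expenses=29 Payables=368 Receivables=-183 Revenue=-152
After txn 6 (Dr Payables, Cr Revenue, amount 492): Equity=-62 Expenses=29 Payables=860 Receivables=-183 Revenue=-644
After txn 7 (Dr Receivables, Cr Expenses, amount 320): Equity=-62 Expenses=-291 Payables=860 Receivables=137 Revenue=-644
After txn 8 (Dr Revenue, Cr Receivables, amount 187): Equity=-62 Expenses=-291 Payables=860 Receivables=-50 Revenue=-457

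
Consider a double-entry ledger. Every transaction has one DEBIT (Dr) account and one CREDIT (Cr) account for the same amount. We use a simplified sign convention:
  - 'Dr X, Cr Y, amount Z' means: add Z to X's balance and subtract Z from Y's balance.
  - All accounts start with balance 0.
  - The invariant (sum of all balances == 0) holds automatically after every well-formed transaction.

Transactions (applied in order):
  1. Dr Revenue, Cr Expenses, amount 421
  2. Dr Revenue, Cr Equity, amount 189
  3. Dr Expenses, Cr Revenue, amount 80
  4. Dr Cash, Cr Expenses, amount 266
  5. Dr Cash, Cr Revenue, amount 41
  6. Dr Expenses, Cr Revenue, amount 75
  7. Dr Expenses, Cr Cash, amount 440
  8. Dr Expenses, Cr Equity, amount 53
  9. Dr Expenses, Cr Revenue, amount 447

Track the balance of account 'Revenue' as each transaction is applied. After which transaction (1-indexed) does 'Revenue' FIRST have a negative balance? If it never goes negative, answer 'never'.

Answer: 9

Derivation:
After txn 1: Revenue=421
After txn 2: Revenue=610
After txn 3: Revenue=530
After txn 4: Revenue=530
After txn 5: Revenue=489
After txn 6: Revenue=414
After txn 7: Revenue=414
After txn 8: Revenue=414
After txn 9: Revenue=-33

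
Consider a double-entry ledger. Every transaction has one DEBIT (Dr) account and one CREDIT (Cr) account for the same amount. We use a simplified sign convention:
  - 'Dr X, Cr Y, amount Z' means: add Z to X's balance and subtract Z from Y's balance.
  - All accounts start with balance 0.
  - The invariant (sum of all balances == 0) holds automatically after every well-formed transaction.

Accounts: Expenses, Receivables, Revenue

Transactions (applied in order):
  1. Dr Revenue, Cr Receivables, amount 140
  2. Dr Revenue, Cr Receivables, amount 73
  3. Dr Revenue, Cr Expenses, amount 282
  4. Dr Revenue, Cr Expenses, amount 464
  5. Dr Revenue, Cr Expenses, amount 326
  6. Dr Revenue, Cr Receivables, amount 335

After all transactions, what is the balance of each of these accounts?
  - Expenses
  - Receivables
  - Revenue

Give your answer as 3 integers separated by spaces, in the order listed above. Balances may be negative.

After txn 1 (Dr Revenue, Cr Receivables, amount 140): Receivables=-140 Revenue=140
After txn 2 (Dr Revenue, Cr Receivables, amount 73): Receivables=-213 Revenue=213
After txn 3 (Dr Revenue, Cr Expenses, amount 282): Expenses=-282 Receivables=-213 Revenue=495
After txn 4 (Dr Revenue, Cr Expenses, amount 464): Expenses=-746 Receivables=-213 Revenue=959
After txn 5 (Dr Revenue, Cr Expenses, amount 326): Expenses=-1072 Receivables=-213 Revenue=1285
After txn 6 (Dr Revenue, Cr Receivables, amount 335): Expenses=-1072 Receivables=-548 Revenue=1620

Answer: -1072 -548 1620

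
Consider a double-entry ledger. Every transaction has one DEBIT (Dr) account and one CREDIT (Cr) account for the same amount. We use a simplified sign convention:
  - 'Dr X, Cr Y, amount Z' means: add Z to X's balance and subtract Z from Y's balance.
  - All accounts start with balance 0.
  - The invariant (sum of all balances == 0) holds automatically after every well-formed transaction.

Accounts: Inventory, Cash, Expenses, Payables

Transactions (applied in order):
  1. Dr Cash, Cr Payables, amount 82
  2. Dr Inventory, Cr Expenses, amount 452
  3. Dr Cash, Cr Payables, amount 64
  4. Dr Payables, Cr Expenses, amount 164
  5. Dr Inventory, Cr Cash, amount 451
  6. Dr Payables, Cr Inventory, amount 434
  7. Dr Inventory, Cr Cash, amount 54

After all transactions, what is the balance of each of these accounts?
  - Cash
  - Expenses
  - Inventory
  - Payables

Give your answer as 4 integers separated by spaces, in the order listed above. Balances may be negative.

Answer: -359 -616 523 452

Derivation:
After txn 1 (Dr Cash, Cr Payables, amount 82): Cash=82 Payables=-82
After txn 2 (Dr Inventory, Cr Expenses, amount 452): Cash=82 Expenses=-452 Inventory=452 Payables=-82
After txn 3 (Dr Cash, Cr Payables, amount 64): Cash=146 Expenses=-452 Inventory=452 Payables=-146
After txn 4 (Dr Payables, Cr Expenses, amount 164): Cash=146 Expenses=-616 Inventory=452 Payables=18
After txn 5 (Dr Inventory, Cr Cash, amount 451): Cash=-305 Expenses=-616 Inventory=903 Payables=18
After txn 6 (Dr Payables, Cr Inventory, amount 434): Cash=-305 Expenses=-616 Inventory=469 Payables=452
After txn 7 (Dr Inventory, Cr Cash, amount 54): Cash=-359 Expenses=-616 Inventory=523 Payables=452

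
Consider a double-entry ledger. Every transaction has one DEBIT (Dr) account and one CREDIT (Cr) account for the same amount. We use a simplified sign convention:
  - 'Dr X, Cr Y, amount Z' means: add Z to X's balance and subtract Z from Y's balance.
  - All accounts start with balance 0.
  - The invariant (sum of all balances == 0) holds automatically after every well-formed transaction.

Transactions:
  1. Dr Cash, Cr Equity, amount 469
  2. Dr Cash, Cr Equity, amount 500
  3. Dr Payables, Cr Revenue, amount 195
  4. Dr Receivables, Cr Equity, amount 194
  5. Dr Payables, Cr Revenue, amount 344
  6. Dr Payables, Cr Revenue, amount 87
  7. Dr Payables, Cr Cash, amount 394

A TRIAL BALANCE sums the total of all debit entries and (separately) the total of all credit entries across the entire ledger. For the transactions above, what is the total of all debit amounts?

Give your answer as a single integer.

Answer: 2183

Derivation:
Txn 1: debit+=469
Txn 2: debit+=500
Txn 3: debit+=195
Txn 4: debit+=194
Txn 5: debit+=344
Txn 6: debit+=87
Txn 7: debit+=394
Total debits = 2183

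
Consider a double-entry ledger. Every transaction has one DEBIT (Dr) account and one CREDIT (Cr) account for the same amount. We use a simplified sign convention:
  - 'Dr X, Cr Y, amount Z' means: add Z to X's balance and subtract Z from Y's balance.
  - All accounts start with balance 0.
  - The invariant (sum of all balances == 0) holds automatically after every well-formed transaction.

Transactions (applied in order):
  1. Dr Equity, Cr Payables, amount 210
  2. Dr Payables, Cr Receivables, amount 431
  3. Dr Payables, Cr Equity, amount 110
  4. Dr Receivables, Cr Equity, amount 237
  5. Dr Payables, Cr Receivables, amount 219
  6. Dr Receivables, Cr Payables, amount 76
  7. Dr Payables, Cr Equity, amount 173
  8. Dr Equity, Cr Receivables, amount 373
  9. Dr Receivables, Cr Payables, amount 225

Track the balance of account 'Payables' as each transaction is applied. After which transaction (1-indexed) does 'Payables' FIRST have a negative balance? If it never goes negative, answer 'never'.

After txn 1: Payables=-210

Answer: 1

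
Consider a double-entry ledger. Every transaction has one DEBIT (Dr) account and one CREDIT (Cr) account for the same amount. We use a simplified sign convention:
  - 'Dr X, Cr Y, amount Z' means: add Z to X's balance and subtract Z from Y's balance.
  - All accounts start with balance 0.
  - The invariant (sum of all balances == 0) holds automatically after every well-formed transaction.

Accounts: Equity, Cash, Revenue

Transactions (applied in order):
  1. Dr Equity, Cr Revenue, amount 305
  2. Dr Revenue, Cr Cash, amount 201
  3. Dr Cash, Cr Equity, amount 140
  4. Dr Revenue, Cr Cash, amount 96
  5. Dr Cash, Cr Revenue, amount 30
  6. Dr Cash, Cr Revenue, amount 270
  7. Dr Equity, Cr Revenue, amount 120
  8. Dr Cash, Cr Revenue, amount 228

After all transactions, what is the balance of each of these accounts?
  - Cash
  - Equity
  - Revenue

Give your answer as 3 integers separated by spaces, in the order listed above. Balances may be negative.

Answer: 371 285 -656

Derivation:
After txn 1 (Dr Equity, Cr Revenue, amount 305): Equity=305 Revenue=-305
After txn 2 (Dr Revenue, Cr Cash, amount 201): Cash=-201 Equity=305 Revenue=-104
After txn 3 (Dr Cash, Cr Equity, amount 140): Cash=-61 Equity=165 Revenue=-104
After txn 4 (Dr Revenue, Cr Cash, amount 96): Cash=-157 Equity=165 Revenue=-8
After txn 5 (Dr Cash, Cr Revenue, amount 30): Cash=-127 Equity=165 Revenue=-38
After txn 6 (Dr Cash, Cr Revenue, amount 270): Cash=143 Equity=165 Revenue=-308
After txn 7 (Dr Equity, Cr Revenue, amount 120): Cash=143 Equity=285 Revenue=-428
After txn 8 (Dr Cash, Cr Revenue, amount 228): Cash=371 Equity=285 Revenue=-656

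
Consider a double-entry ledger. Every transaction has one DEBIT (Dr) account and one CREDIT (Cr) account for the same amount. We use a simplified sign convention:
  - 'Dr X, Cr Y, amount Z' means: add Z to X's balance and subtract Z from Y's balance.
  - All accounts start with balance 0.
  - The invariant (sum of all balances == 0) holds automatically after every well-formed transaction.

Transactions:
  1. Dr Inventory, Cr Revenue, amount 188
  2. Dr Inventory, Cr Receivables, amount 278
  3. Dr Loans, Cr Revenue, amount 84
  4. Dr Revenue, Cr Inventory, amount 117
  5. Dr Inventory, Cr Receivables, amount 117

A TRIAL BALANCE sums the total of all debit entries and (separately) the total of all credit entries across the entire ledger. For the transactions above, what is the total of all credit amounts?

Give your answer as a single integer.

Answer: 784

Derivation:
Txn 1: credit+=188
Txn 2: credit+=278
Txn 3: credit+=84
Txn 4: credit+=117
Txn 5: credit+=117
Total credits = 784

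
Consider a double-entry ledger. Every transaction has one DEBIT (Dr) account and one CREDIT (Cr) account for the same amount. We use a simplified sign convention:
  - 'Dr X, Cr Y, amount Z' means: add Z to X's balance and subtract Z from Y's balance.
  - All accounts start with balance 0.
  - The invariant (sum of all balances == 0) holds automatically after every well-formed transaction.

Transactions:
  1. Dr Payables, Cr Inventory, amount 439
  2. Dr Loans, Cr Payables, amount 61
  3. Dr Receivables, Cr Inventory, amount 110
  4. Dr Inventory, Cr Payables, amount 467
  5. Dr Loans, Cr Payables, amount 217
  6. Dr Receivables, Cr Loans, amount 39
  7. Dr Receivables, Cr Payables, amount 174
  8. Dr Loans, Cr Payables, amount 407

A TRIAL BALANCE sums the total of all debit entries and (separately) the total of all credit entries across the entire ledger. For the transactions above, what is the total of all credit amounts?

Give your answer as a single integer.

Txn 1: credit+=439
Txn 2: credit+=61
Txn 3: credit+=110
Txn 4: credit+=467
Txn 5: credit+=217
Txn 6: credit+=39
Txn 7: credit+=174
Txn 8: credit+=407
Total credits = 1914

Answer: 1914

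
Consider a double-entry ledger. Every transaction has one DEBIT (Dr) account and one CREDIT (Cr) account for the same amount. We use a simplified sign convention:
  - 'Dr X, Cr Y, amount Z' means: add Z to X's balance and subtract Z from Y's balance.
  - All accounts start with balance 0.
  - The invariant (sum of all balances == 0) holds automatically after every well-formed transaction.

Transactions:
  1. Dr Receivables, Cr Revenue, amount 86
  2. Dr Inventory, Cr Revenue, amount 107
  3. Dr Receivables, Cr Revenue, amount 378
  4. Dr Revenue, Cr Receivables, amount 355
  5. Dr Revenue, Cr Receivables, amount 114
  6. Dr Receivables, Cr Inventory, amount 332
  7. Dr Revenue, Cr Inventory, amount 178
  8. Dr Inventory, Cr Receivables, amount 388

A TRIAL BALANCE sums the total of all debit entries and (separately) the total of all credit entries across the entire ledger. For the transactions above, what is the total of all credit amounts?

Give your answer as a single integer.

Txn 1: credit+=86
Txn 2: credit+=107
Txn 3: credit+=378
Txn 4: credit+=355
Txn 5: credit+=114
Txn 6: credit+=332
Txn 7: credit+=178
Txn 8: credit+=388
Total credits = 1938

Answer: 1938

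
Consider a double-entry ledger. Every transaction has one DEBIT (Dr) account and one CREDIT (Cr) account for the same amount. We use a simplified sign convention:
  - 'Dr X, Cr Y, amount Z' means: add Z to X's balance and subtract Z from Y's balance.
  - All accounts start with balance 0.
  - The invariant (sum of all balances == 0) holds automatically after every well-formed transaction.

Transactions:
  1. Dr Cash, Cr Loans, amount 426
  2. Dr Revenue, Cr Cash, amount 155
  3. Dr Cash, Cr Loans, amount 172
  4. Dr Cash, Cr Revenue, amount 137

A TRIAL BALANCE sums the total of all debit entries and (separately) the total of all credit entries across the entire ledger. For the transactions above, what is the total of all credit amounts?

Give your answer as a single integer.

Answer: 890

Derivation:
Txn 1: credit+=426
Txn 2: credit+=155
Txn 3: credit+=172
Txn 4: credit+=137
Total credits = 890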